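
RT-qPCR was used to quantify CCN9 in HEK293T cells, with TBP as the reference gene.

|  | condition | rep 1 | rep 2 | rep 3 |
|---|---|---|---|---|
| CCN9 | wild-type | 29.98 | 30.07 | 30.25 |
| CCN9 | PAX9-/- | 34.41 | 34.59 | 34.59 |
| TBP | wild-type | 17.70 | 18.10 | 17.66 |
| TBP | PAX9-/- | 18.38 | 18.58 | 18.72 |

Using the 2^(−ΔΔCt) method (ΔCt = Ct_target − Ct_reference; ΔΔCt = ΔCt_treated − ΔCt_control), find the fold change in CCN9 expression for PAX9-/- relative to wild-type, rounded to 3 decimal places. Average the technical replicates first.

Mean Ct: CCN9 wild-type 30.100; CCN9 PAX9-/- 34.530; TBP wild-type 17.820; TBP PAX9-/- 18.560
ΔCt(wild-type) = 30.100 − 17.820 = 12.280
ΔCt(PAX9-/-) = 34.530 − 18.560 = 15.970
ΔΔCt = 15.970 − 12.280 = 3.690
Fold change = 2^(−3.690) = 0.0775

0.077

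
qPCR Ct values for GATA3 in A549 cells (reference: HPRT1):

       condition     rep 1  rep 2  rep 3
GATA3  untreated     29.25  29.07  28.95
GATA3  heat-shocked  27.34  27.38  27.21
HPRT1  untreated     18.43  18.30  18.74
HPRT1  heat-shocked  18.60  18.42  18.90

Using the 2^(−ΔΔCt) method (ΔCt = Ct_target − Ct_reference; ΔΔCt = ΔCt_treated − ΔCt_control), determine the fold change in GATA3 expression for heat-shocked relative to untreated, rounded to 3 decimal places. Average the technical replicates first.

Mean Ct: GATA3 untreated 29.090; GATA3 heat-shocked 27.310; HPRT1 untreated 18.490; HPRT1 heat-shocked 18.640
ΔCt(untreated) = 29.090 − 18.490 = 10.600
ΔCt(heat-shocked) = 27.310 − 18.640 = 8.670
ΔΔCt = 8.670 − 10.600 = -1.930
Fold change = 2^(−(-1.930)) = 2^1.930 = 3.8106

3.811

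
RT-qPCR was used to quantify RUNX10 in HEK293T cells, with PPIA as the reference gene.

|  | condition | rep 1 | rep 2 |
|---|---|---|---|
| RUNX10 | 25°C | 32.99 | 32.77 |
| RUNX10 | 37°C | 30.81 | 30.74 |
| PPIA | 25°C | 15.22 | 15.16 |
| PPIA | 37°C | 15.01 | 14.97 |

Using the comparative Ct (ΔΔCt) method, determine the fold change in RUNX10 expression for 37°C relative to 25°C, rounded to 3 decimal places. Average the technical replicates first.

3.745

Mean Ct: RUNX10 25°C 32.880; RUNX10 37°C 30.775; PPIA 25°C 15.190; PPIA 37°C 14.990
ΔCt(25°C) = 32.880 − 15.190 = 17.690
ΔCt(37°C) = 30.775 − 14.990 = 15.785
ΔΔCt = 15.785 − 17.690 = -1.905
Fold change = 2^(−(-1.905)) = 2^1.905 = 3.7451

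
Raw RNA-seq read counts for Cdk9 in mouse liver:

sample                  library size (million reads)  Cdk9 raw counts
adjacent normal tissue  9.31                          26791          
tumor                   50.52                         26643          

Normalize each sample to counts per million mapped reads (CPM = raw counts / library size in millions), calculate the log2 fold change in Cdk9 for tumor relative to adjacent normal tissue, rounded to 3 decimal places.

-2.448

CPM(adjacent normal tissue) = 26791 / 9.31 = 2877.6584
CPM(tumor) = 26643 / 50.52 = 527.3753
Fold change = 527.3753 / 2877.6584 = 0.18327
log2(0.18327) = -2.4480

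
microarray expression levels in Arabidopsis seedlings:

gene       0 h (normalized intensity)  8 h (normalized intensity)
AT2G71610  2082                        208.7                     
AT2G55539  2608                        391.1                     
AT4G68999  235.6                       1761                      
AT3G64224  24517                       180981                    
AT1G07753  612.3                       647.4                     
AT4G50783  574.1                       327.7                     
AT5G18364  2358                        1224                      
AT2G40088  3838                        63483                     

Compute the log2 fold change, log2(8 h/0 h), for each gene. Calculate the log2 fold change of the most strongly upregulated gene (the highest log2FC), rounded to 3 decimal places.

4.048

log2(208.7/2082) = -3.318  (AT2G71610)
log2(391.1/2608) = -2.737  (AT2G55539)
log2(1761/235.6) = 2.902  (AT4G68999)
log2(180981/24517) = 2.884  (AT3G64224)
log2(647.4/612.3) = 0.080  (AT1G07753)
log2(327.7/574.1) = -0.809  (AT4G50783)
log2(1224/2358) = -0.946  (AT5G18364)
log2(63483/3838) = 4.048  (AT2G40088)
AT2G40088 is most strongly upregulated.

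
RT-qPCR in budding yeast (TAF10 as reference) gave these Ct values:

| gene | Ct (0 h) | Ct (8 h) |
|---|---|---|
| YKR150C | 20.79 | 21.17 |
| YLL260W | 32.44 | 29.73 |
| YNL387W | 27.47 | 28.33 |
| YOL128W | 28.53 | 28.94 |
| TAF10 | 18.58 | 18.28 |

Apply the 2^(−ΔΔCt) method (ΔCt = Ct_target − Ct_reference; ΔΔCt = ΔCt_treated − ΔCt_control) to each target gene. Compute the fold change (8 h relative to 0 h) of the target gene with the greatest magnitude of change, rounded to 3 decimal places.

5.315

YKR150C: ΔΔCt = (21.17−18.28) − (20.79−18.58) = 2.89 − 2.21 = 0.68; fold change = 2^-0.68 = 0.624
YLL260W: ΔΔCt = (29.73−18.28) − (32.44−18.58) = 11.45 − 13.86 = -2.41; fold change = 2^2.41 = 5.315
YNL387W: ΔΔCt = (28.33−18.28) − (27.47−18.58) = 10.05 − 8.89 = 1.16; fold change = 2^-1.16 = 0.448
YOL128W: ΔΔCt = (28.94−18.28) − (28.53−18.58) = 10.66 − 9.95 = 0.71; fold change = 2^-0.71 = 0.611
YLL260W has the largest |ΔΔCt| = 2.41.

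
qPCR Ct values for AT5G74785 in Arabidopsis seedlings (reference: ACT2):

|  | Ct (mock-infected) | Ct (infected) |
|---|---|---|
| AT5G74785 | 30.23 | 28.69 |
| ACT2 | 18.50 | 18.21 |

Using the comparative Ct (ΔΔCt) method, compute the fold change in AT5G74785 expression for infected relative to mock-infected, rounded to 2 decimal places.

ΔCt(mock-infected) = 30.230 − 18.500 = 11.730
ΔCt(infected) = 28.690 − 18.210 = 10.480
ΔΔCt = 10.480 − 11.730 = -1.250
Fold change = 2^(−(-1.250)) = 2^1.250 = 2.378

2.38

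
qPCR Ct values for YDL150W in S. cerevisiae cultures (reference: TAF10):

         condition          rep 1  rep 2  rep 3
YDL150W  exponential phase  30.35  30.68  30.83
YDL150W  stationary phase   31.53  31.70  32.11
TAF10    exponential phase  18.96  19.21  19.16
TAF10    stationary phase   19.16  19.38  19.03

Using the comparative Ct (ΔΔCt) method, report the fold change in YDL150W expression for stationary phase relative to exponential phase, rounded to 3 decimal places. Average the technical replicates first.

0.473

Mean Ct: YDL150W exponential phase 30.620; YDL150W stationary phase 31.780; TAF10 exponential phase 19.110; TAF10 stationary phase 19.190
ΔCt(exponential phase) = 30.620 − 19.110 = 11.510
ΔCt(stationary phase) = 31.780 − 19.190 = 12.590
ΔΔCt = 12.590 − 11.510 = 1.080
Fold change = 2^(−1.080) = 0.4730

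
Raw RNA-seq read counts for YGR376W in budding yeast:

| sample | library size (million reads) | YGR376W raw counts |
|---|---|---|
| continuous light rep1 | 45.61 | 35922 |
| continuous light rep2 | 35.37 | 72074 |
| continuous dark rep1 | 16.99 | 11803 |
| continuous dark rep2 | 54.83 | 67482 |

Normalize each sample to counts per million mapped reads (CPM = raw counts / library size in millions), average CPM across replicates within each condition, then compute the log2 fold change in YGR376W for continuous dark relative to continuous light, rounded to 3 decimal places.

-0.553

CPM(continuous light rep1) = 35922 / 45.61 = 787.5904
CPM(continuous light rep2) = 72074 / 35.37 = 2037.7156
CPM(continuous dark rep1) = 11803 / 16.99 = 694.7028
CPM(continuous dark rep2) = 67482 / 54.83 = 1230.7496
mean CPM(continuous light) = 1412.6530; mean CPM(continuous dark) = 962.7262
Fold change = 962.7262 / 1412.6530 = 0.68150
log2(0.68150) = -0.5532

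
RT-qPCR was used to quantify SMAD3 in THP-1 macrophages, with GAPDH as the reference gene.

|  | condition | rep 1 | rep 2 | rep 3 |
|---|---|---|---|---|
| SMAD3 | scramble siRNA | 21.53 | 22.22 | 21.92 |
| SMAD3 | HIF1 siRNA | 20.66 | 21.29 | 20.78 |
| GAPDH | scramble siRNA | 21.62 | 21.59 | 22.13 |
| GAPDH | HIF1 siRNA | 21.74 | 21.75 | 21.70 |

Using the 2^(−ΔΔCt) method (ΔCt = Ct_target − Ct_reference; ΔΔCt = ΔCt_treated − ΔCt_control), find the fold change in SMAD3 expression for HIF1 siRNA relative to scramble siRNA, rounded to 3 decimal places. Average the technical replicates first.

1.905

Mean Ct: SMAD3 scramble siRNA 21.890; SMAD3 HIF1 siRNA 20.910; GAPDH scramble siRNA 21.780; GAPDH HIF1 siRNA 21.730
ΔCt(scramble siRNA) = 21.890 − 21.780 = 0.110
ΔCt(HIF1 siRNA) = 20.910 − 21.730 = -0.820
ΔΔCt = -0.820 − 0.110 = -0.930
Fold change = 2^(−(-0.930)) = 2^0.930 = 1.9053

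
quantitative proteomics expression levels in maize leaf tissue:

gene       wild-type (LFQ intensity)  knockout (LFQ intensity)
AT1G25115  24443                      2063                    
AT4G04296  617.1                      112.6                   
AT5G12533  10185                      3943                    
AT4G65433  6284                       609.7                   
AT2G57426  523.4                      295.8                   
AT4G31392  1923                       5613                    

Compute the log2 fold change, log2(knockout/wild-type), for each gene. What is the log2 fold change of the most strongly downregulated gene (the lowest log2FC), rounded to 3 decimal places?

log2(2063/24443) = -3.567  (AT1G25115)
log2(112.6/617.1) = -2.454  (AT4G04296)
log2(3943/10185) = -1.369  (AT5G12533)
log2(609.7/6284) = -3.366  (AT4G65433)
log2(295.8/523.4) = -0.823  (AT2G57426)
log2(5613/1923) = 1.545  (AT4G31392)
AT1G25115 is most strongly downregulated.

-3.567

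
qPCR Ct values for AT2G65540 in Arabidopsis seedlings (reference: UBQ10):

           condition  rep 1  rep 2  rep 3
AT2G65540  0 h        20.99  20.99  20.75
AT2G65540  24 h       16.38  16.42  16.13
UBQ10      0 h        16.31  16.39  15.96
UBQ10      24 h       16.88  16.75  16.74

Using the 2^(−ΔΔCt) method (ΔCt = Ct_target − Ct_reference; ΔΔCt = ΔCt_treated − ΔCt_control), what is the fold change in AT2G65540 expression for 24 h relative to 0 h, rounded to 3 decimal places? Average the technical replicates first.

Mean Ct: AT2G65540 0 h 20.910; AT2G65540 24 h 16.310; UBQ10 0 h 16.220; UBQ10 24 h 16.790
ΔCt(0 h) = 20.910 − 16.220 = 4.690
ΔCt(24 h) = 16.310 − 16.790 = -0.480
ΔΔCt = -0.480 − 4.690 = -5.170
Fold change = 2^(−(-5.170)) = 2^5.170 = 36.0019

36.002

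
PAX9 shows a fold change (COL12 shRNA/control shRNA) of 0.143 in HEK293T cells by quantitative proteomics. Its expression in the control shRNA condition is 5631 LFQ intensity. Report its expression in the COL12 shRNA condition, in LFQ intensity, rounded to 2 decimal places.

COL12 shRNA expression = 5631 × 0.143 = 805.23

805.23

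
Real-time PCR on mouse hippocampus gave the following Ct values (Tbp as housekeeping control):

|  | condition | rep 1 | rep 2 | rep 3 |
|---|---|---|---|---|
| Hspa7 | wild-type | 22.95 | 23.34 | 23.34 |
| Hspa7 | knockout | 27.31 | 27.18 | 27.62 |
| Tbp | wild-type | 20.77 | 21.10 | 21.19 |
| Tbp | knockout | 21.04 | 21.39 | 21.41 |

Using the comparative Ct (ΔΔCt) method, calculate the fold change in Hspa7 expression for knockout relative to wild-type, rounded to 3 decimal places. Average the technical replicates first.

0.067

Mean Ct: Hspa7 wild-type 23.210; Hspa7 knockout 27.370; Tbp wild-type 21.020; Tbp knockout 21.280
ΔCt(wild-type) = 23.210 − 21.020 = 2.190
ΔCt(knockout) = 27.370 − 21.280 = 6.090
ΔΔCt = 6.090 − 2.190 = 3.900
Fold change = 2^(−3.900) = 0.0670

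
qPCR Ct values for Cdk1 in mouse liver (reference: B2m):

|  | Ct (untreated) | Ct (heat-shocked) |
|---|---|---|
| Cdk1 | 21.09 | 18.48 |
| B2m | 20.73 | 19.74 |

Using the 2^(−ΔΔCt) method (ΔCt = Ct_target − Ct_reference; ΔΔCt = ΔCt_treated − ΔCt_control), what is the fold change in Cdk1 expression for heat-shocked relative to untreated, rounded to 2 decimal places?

3.07

ΔCt(untreated) = 21.090 − 20.730 = 0.360
ΔCt(heat-shocked) = 18.480 − 19.740 = -1.260
ΔΔCt = -1.260 − 0.360 = -1.620
Fold change = 2^(−(-1.620)) = 2^1.620 = 3.074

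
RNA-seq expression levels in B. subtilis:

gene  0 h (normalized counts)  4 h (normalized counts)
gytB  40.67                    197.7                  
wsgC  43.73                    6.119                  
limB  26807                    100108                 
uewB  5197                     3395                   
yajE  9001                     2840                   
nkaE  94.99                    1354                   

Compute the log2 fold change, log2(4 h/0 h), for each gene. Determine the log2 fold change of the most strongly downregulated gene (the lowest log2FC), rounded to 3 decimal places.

log2(197.7/40.67) = 2.281  (gytB)
log2(6.119/43.73) = -2.837  (wsgC)
log2(100108/26807) = 1.901  (limB)
log2(3395/5197) = -0.614  (uewB)
log2(2840/9001) = -1.664  (yajE)
log2(1354/94.99) = 3.833  (nkaE)
wsgC is most strongly downregulated.

-2.837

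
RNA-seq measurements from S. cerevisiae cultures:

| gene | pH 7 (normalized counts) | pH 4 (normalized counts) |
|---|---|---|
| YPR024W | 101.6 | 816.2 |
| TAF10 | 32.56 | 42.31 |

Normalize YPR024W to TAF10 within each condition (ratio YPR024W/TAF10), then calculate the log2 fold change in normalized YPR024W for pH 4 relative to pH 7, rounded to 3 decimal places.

YPR024W/TAF10 (pH 7) = 101.6 / 32.56 = 3.1204
YPR024W/TAF10 (pH 4) = 816.2 / 42.31 = 19.291
Fold change = 19.291 / 3.1204 = 6.1822
log2(6.1822) = 2.6281

2.628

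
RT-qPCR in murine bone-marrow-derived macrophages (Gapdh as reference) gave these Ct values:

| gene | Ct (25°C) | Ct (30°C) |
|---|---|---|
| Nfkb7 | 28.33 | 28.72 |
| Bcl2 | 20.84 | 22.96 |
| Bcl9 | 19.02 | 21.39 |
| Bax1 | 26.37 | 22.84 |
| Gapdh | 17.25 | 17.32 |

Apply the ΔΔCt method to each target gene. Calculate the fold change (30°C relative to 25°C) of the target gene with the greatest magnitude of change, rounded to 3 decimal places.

Nfkb7: ΔΔCt = (28.72−17.32) − (28.33−17.25) = 11.40 − 11.08 = 0.32; fold change = 2^-0.32 = 0.801
Bcl2: ΔΔCt = (22.96−17.32) − (20.84−17.25) = 5.64 − 3.59 = 2.05; fold change = 2^-2.05 = 0.241
Bcl9: ΔΔCt = (21.39−17.32) − (19.02−17.25) = 4.07 − 1.77 = 2.30; fold change = 2^-2.30 = 0.203
Bax1: ΔΔCt = (22.84−17.32) − (26.37−17.25) = 5.52 − 9.12 = -3.60; fold change = 2^3.60 = 12.126
Bax1 has the largest |ΔΔCt| = 3.60.

12.126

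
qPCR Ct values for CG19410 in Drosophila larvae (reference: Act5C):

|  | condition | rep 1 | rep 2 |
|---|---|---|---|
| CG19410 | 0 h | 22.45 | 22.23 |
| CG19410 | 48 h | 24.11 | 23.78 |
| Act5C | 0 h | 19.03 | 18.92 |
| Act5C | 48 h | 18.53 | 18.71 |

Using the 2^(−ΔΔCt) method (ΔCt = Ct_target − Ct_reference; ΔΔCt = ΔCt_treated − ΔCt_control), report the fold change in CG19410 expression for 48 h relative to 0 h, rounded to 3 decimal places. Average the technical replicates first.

0.257

Mean Ct: CG19410 0 h 22.340; CG19410 48 h 23.945; Act5C 0 h 18.975; Act5C 48 h 18.620
ΔCt(0 h) = 22.340 − 18.975 = 3.365
ΔCt(48 h) = 23.945 − 18.620 = 5.325
ΔΔCt = 5.325 − 3.365 = 1.960
Fold change = 2^(−1.960) = 0.2570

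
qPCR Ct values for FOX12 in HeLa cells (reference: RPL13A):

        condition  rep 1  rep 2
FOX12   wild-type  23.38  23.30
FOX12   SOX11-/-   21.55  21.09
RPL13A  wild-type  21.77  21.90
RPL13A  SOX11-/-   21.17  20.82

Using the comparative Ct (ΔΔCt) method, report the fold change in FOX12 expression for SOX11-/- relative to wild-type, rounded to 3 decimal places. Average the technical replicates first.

Mean Ct: FOX12 wild-type 23.340; FOX12 SOX11-/- 21.320; RPL13A wild-type 21.835; RPL13A SOX11-/- 20.995
ΔCt(wild-type) = 23.340 − 21.835 = 1.505
ΔCt(SOX11-/-) = 21.320 − 20.995 = 0.325
ΔΔCt = 0.325 − 1.505 = -1.180
Fold change = 2^(−(-1.180)) = 2^1.180 = 2.2658

2.266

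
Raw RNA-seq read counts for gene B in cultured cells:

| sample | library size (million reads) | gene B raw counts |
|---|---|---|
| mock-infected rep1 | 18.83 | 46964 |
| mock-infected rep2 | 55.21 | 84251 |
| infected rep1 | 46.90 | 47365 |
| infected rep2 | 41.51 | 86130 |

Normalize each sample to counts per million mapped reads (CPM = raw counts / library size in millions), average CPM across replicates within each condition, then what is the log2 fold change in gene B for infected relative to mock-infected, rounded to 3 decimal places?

-0.382

CPM(mock-infected rep1) = 46964 / 18.83 = 2494.1052
CPM(mock-infected rep2) = 84251 / 55.21 = 1526.0098
CPM(infected rep1) = 47365 / 46.90 = 1009.9147
CPM(infected rep2) = 86130 / 41.51 = 2074.9217
mean CPM(mock-infected) = 2010.0575; mean CPM(infected) = 1542.4182
Fold change = 1542.4182 / 2010.0575 = 0.76735
log2(0.76735) = -0.3820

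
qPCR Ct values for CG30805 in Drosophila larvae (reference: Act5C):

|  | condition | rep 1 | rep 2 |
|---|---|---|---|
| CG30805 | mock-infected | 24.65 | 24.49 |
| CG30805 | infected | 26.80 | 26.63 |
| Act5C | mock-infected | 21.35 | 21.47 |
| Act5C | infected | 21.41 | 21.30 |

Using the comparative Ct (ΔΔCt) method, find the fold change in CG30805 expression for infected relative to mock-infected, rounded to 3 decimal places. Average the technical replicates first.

Mean Ct: CG30805 mock-infected 24.570; CG30805 infected 26.715; Act5C mock-infected 21.410; Act5C infected 21.355
ΔCt(mock-infected) = 24.570 − 21.410 = 3.160
ΔCt(infected) = 26.715 − 21.355 = 5.360
ΔΔCt = 5.360 − 3.160 = 2.200
Fold change = 2^(−2.200) = 0.2176

0.218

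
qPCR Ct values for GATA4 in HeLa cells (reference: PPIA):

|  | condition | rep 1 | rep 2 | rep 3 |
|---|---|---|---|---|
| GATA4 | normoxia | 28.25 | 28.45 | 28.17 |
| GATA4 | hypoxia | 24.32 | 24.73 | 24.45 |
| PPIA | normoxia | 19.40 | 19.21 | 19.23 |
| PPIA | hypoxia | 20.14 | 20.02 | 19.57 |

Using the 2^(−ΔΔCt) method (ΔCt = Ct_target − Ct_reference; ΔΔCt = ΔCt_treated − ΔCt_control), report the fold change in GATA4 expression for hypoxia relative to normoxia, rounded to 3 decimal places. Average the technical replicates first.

Mean Ct: GATA4 normoxia 28.290; GATA4 hypoxia 24.500; PPIA normoxia 19.280; PPIA hypoxia 19.910
ΔCt(normoxia) = 28.290 − 19.280 = 9.010
ΔCt(hypoxia) = 24.500 − 19.910 = 4.590
ΔΔCt = 4.590 − 9.010 = -4.420
Fold change = 2^(−(-4.420)) = 2^4.420 = 21.4068

21.407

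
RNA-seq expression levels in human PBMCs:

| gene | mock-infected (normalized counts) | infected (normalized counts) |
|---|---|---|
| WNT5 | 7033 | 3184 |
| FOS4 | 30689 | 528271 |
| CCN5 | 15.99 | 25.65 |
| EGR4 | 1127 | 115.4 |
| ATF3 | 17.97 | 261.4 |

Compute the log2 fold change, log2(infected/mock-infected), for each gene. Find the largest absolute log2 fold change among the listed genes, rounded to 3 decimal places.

4.105

log2(3184/7033) = -1.143  (WNT5)
log2(528271/30689) = 4.105  (FOS4)
log2(25.65/15.99) = 0.682  (CCN5)
log2(115.4/1127) = -3.288  (EGR4)
log2(261.4/17.97) = 3.863  (ATF3)
The largest magnitude belongs to FOS4.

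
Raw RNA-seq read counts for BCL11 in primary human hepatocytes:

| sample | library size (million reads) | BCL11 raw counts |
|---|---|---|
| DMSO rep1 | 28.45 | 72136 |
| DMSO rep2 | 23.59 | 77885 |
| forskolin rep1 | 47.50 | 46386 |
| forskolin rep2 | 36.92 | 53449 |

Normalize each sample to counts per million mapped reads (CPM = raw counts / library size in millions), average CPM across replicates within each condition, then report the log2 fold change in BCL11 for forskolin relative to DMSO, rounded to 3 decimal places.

-1.268

CPM(DMSO rep1) = 72136 / 28.45 = 2535.5360
CPM(DMSO rep2) = 77885 / 23.59 = 3301.6109
CPM(forskolin rep1) = 46386 / 47.50 = 976.5474
CPM(forskolin rep2) = 53449 / 36.92 = 1447.6977
mean CPM(DMSO) = 2918.5734; mean CPM(forskolin) = 1212.1225
Fold change = 1212.1225 / 2918.5734 = 0.41531
log2(0.41531) = -1.2677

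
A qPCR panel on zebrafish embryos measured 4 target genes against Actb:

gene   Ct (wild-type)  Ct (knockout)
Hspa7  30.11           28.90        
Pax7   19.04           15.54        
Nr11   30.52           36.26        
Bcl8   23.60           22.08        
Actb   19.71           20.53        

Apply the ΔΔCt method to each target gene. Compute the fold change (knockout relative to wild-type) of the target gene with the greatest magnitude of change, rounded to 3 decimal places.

0.033

Hspa7: ΔΔCt = (28.90−20.53) − (30.11−19.71) = 8.37 − 10.40 = -2.03; fold change = 2^2.03 = 4.084
Pax7: ΔΔCt = (15.54−20.53) − (19.04−19.71) = -4.99 − (-0.67) = -4.32; fold change = 2^4.32 = 19.973
Nr11: ΔΔCt = (36.26−20.53) − (30.52−19.71) = 15.73 − 10.81 = 4.92; fold change = 2^-4.92 = 0.033
Bcl8: ΔΔCt = (22.08−20.53) − (23.60−19.71) = 1.55 − 3.89 = -2.34; fold change = 2^2.34 = 5.063
Nr11 has the largest |ΔΔCt| = 4.92.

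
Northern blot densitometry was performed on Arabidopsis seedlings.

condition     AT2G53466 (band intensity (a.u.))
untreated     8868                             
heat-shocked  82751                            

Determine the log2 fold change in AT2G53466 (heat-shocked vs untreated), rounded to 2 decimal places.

3.22

Fold change = 82751 / 8868 = 9.3314
log2(9.3314) = 3.222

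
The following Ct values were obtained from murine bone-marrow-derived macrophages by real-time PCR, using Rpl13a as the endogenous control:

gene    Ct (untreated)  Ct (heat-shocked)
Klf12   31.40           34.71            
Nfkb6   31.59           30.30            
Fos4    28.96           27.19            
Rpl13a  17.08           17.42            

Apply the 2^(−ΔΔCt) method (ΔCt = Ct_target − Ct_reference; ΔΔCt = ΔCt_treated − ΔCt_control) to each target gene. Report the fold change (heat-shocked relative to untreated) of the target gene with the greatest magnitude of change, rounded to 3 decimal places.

0.128

Klf12: ΔΔCt = (34.71−17.42) − (31.40−17.08) = 17.29 − 14.32 = 2.97; fold change = 2^-2.97 = 0.128
Nfkb6: ΔΔCt = (30.30−17.42) − (31.59−17.08) = 12.88 − 14.51 = -1.63; fold change = 2^1.63 = 3.095
Fos4: ΔΔCt = (27.19−17.42) − (28.96−17.08) = 9.77 − 11.88 = -2.11; fold change = 2^2.11 = 4.317
Klf12 has the largest |ΔΔCt| = 2.97.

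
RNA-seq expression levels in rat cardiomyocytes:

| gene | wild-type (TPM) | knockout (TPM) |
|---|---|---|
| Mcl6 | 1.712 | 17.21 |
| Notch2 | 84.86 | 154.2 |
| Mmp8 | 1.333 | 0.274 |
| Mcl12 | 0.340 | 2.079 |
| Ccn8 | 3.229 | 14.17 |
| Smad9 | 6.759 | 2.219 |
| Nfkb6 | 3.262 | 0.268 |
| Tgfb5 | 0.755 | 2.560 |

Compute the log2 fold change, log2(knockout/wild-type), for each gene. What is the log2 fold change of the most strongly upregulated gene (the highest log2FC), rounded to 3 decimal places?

log2(17.21/1.712) = 3.329  (Mcl6)
log2(154.2/84.86) = 0.862  (Notch2)
log2(0.274/1.333) = -2.282  (Mmp8)
log2(2.079/0.340) = 2.612  (Mcl12)
log2(14.17/3.229) = 2.134  (Ccn8)
log2(2.219/6.759) = -1.607  (Smad9)
log2(0.268/3.262) = -3.605  (Nfkb6)
log2(2.560/0.755) = 1.762  (Tgfb5)
Mcl6 is most strongly upregulated.

3.329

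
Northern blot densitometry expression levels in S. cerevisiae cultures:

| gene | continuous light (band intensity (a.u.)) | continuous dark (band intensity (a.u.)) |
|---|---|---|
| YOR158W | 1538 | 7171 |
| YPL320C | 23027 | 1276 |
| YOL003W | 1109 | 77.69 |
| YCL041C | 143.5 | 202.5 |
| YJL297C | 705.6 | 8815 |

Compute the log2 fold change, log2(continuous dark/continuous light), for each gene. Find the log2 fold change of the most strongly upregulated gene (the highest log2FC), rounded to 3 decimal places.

3.643

log2(7171/1538) = 2.221  (YOR158W)
log2(1276/23027) = -4.174  (YPL320C)
log2(77.69/1109) = -3.835  (YOL003W)
log2(202.5/143.5) = 0.497  (YCL041C)
log2(8815/705.6) = 3.643  (YJL297C)
YJL297C is most strongly upregulated.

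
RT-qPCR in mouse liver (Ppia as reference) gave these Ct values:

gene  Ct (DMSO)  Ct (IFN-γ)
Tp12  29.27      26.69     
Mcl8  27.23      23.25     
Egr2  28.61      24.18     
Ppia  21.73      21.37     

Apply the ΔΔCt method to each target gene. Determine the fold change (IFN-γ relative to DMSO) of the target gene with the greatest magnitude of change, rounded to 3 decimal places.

Tp12: ΔΔCt = (26.69−21.37) − (29.27−21.73) = 5.32 − 7.54 = -2.22; fold change = 2^2.22 = 4.659
Mcl8: ΔΔCt = (23.25−21.37) − (27.23−21.73) = 1.88 − 5.50 = -3.62; fold change = 2^3.62 = 12.295
Egr2: ΔΔCt = (24.18−21.37) − (28.61−21.73) = 2.81 − 6.88 = -4.07; fold change = 2^4.07 = 16.795
Egr2 has the largest |ΔΔCt| = 4.07.

16.795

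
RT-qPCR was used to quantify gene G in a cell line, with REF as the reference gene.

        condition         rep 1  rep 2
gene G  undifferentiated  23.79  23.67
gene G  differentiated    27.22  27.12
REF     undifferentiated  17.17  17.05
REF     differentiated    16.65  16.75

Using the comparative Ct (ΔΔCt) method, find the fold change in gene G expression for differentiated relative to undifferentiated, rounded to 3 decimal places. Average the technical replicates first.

0.069

Mean Ct: gene G undifferentiated 23.730; gene G differentiated 27.170; REF undifferentiated 17.110; REF differentiated 16.700
ΔCt(undifferentiated) = 23.730 − 17.110 = 6.620
ΔCt(differentiated) = 27.170 − 16.700 = 10.470
ΔΔCt = 10.470 − 6.620 = 3.850
Fold change = 2^(−3.850) = 0.0693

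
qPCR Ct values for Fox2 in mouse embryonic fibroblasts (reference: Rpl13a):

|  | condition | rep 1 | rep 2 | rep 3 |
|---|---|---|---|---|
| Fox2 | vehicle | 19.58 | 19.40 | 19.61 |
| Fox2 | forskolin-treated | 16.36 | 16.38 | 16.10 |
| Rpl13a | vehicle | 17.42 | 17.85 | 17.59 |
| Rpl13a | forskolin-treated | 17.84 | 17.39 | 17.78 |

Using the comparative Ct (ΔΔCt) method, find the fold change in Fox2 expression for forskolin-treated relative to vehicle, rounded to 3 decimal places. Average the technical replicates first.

Mean Ct: Fox2 vehicle 19.530; Fox2 forskolin-treated 16.280; Rpl13a vehicle 17.620; Rpl13a forskolin-treated 17.670
ΔCt(vehicle) = 19.530 − 17.620 = 1.910
ΔCt(forskolin-treated) = 16.280 − 17.670 = -1.390
ΔΔCt = -1.390 − 1.910 = -3.300
Fold change = 2^(−(-3.300)) = 2^3.300 = 9.8492

9.849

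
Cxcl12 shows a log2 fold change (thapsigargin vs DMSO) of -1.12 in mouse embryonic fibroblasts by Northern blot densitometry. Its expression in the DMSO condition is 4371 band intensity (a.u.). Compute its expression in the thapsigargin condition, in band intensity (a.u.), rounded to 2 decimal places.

2011.07

Fold change = 2^(-1.12) = 0.4601
thapsigargin expression = 4371 × 0.4601 = 2011.07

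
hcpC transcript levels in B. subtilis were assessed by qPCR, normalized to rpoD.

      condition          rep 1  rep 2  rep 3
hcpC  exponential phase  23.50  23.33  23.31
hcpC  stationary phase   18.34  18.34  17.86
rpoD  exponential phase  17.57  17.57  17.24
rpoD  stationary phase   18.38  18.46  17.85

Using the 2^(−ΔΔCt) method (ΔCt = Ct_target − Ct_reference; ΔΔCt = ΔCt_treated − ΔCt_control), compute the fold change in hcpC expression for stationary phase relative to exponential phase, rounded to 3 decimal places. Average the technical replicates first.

Mean Ct: hcpC exponential phase 23.380; hcpC stationary phase 18.180; rpoD exponential phase 17.460; rpoD stationary phase 18.230
ΔCt(exponential phase) = 23.380 − 17.460 = 5.920
ΔCt(stationary phase) = 18.180 − 18.230 = -0.050
ΔΔCt = -0.050 − 5.920 = -5.970
Fold change = 2^(−(-5.970)) = 2^5.970 = 62.6829

62.683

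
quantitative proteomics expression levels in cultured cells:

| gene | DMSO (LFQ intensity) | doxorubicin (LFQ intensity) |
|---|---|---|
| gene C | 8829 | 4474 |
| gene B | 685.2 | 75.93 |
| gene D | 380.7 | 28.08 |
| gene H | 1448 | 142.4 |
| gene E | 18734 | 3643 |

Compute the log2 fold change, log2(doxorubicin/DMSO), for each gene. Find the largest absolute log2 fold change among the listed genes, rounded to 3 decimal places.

log2(4474/8829) = -0.981  (gene C)
log2(75.93/685.2) = -3.174  (gene B)
log2(28.08/380.7) = -3.761  (gene D)
log2(142.4/1448) = -3.346  (gene H)
log2(3643/18734) = -2.362  (gene E)
The largest magnitude belongs to gene D.

3.761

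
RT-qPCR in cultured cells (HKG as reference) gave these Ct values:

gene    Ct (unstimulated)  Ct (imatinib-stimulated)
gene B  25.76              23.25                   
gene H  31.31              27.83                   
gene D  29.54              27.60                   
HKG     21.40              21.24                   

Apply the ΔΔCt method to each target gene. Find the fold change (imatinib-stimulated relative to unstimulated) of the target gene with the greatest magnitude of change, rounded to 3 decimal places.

9.987

gene B: ΔΔCt = (23.25−21.24) − (25.76−21.40) = 2.01 − 4.36 = -2.35; fold change = 2^2.35 = 5.098
gene H: ΔΔCt = (27.83−21.24) − (31.31−21.40) = 6.59 − 9.91 = -3.32; fold change = 2^3.32 = 9.987
gene D: ΔΔCt = (27.60−21.24) − (29.54−21.40) = 6.36 − 8.14 = -1.78; fold change = 2^1.78 = 3.434
gene H has the largest |ΔΔCt| = 3.32.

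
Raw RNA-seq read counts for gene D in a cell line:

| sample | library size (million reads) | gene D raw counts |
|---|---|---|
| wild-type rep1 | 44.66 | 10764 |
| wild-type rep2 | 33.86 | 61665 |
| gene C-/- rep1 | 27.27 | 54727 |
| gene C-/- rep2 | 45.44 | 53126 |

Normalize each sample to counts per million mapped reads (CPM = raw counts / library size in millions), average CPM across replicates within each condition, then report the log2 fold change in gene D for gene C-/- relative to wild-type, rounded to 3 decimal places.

0.623

CPM(wild-type rep1) = 10764 / 44.66 = 241.0210
CPM(wild-type rep2) = 61665 / 33.86 = 1821.1754
CPM(gene C-/- rep1) = 54727 / 27.27 = 2006.8574
CPM(gene C-/- rep2) = 53126 / 45.44 = 1169.1461
mean CPM(wild-type) = 1031.0982; mean CPM(gene C-/-) = 1588.0017
Fold change = 1588.0017 / 1031.0982 = 1.54011
log2(1.54011) = 0.6230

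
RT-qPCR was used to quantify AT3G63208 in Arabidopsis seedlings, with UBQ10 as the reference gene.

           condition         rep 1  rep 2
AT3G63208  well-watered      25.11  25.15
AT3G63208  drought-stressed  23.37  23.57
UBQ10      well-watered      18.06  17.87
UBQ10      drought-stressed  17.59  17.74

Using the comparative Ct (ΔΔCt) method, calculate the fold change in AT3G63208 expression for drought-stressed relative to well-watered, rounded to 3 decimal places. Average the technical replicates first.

2.567

Mean Ct: AT3G63208 well-watered 25.130; AT3G63208 drought-stressed 23.470; UBQ10 well-watered 17.965; UBQ10 drought-stressed 17.665
ΔCt(well-watered) = 25.130 − 17.965 = 7.165
ΔCt(drought-stressed) = 23.470 − 17.665 = 5.805
ΔΔCt = 5.805 − 7.165 = -1.360
Fold change = 2^(−(-1.360)) = 2^1.360 = 2.5669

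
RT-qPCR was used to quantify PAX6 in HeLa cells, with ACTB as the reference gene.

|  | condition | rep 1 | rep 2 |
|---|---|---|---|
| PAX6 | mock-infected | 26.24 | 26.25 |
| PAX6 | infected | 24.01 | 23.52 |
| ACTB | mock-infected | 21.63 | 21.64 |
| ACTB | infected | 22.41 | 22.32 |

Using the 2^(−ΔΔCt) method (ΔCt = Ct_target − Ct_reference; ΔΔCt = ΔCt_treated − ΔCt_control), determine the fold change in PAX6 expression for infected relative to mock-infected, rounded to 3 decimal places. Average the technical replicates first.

9.254

Mean Ct: PAX6 mock-infected 26.245; PAX6 infected 23.765; ACTB mock-infected 21.635; ACTB infected 22.365
ΔCt(mock-infected) = 26.245 − 21.635 = 4.610
ΔCt(infected) = 23.765 − 22.365 = 1.400
ΔΔCt = 1.400 − 4.610 = -3.210
Fold change = 2^(−(-3.210)) = 2^3.210 = 9.2535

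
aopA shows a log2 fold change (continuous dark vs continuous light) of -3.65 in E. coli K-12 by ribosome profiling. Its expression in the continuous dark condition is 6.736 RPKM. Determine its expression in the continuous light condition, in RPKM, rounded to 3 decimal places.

Fold change = 2^(-3.65) = 0.0797
continuous light expression = 6.736 / 0.0797 = 84.559

84.559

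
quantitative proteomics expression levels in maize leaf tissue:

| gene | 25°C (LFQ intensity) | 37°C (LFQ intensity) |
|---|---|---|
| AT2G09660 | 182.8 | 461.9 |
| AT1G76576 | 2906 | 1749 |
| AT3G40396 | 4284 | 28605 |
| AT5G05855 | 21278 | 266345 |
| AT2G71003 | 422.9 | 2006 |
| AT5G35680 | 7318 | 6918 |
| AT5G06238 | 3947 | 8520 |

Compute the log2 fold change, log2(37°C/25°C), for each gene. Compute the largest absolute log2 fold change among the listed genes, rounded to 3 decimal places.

3.646

log2(461.9/182.8) = 1.337  (AT2G09660)
log2(1749/2906) = -0.733  (AT1G76576)
log2(28605/4284) = 2.739  (AT3G40396)
log2(266345/21278) = 3.646  (AT5G05855)
log2(2006/422.9) = 2.246  (AT2G71003)
log2(6918/7318) = -0.081  (AT5G35680)
log2(8520/3947) = 1.110  (AT5G06238)
The largest magnitude belongs to AT5G05855.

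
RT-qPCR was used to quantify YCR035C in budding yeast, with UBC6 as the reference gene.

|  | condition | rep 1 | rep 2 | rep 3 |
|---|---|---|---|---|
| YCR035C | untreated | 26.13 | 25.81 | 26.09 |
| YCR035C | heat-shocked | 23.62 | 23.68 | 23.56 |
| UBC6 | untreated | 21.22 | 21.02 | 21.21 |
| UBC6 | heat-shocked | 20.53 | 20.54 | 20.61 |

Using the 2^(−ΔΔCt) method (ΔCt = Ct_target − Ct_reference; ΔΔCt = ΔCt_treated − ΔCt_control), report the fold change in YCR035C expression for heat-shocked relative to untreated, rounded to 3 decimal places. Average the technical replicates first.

3.482

Mean Ct: YCR035C untreated 26.010; YCR035C heat-shocked 23.620; UBC6 untreated 21.150; UBC6 heat-shocked 20.560
ΔCt(untreated) = 26.010 − 21.150 = 4.860
ΔCt(heat-shocked) = 23.620 − 20.560 = 3.060
ΔΔCt = 3.060 − 4.860 = -1.800
Fold change = 2^(−(-1.800)) = 2^1.800 = 3.4822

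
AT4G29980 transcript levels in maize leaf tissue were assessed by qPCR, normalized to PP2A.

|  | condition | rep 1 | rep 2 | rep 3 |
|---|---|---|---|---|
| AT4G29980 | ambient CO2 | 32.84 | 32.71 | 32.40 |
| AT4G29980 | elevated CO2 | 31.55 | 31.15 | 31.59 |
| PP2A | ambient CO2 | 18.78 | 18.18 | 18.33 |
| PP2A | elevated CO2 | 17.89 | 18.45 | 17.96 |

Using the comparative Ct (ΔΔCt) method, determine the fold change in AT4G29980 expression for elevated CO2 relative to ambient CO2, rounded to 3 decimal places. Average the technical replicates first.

Mean Ct: AT4G29980 ambient CO2 32.650; AT4G29980 elevated CO2 31.430; PP2A ambient CO2 18.430; PP2A elevated CO2 18.100
ΔCt(ambient CO2) = 32.650 − 18.430 = 14.220
ΔCt(elevated CO2) = 31.430 − 18.100 = 13.330
ΔΔCt = 13.330 − 14.220 = -0.890
Fold change = 2^(−(-0.890)) = 2^0.890 = 1.8532

1.853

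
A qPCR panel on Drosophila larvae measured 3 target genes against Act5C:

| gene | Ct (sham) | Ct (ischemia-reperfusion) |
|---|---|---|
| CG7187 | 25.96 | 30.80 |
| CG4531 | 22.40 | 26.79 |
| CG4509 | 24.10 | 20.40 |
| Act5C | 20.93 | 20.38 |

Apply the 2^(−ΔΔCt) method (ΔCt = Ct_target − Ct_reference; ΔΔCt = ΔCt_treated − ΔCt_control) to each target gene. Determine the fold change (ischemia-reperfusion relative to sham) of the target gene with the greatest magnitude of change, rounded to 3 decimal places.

CG7187: ΔΔCt = (30.80−20.38) − (25.96−20.93) = 10.42 − 5.03 = 5.39; fold change = 2^-5.39 = 0.024
CG4531: ΔΔCt = (26.79−20.38) − (22.40−20.93) = 6.41 − 1.47 = 4.94; fold change = 2^-4.94 = 0.033
CG4509: ΔΔCt = (20.40−20.38) − (24.10−20.93) = 0.02 − 3.17 = -3.15; fold change = 2^3.15 = 8.877
CG7187 has the largest |ΔΔCt| = 5.39.

0.024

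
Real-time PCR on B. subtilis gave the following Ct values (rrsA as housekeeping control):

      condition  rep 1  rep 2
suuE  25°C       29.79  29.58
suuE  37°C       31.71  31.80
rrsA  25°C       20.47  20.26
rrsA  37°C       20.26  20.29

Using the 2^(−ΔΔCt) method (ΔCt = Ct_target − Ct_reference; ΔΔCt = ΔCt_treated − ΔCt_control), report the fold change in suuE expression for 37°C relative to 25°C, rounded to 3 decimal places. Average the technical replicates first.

Mean Ct: suuE 25°C 29.685; suuE 37°C 31.755; rrsA 25°C 20.365; rrsA 37°C 20.275
ΔCt(25°C) = 29.685 − 20.365 = 9.320
ΔCt(37°C) = 31.755 − 20.275 = 11.480
ΔΔCt = 11.480 − 9.320 = 2.160
Fold change = 2^(−2.160) = 0.2238

0.224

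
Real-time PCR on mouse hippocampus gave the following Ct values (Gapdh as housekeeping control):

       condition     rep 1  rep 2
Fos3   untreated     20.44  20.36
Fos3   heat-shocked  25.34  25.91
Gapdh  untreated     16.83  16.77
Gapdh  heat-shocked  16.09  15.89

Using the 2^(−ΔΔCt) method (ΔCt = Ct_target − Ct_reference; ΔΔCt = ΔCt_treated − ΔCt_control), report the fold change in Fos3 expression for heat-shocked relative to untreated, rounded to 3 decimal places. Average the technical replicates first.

0.015

Mean Ct: Fos3 untreated 20.400; Fos3 heat-shocked 25.625; Gapdh untreated 16.800; Gapdh heat-shocked 15.990
ΔCt(untreated) = 20.400 − 16.800 = 3.600
ΔCt(heat-shocked) = 25.625 − 15.990 = 9.635
ΔΔCt = 9.635 − 3.600 = 6.035
Fold change = 2^(−6.035) = 0.0153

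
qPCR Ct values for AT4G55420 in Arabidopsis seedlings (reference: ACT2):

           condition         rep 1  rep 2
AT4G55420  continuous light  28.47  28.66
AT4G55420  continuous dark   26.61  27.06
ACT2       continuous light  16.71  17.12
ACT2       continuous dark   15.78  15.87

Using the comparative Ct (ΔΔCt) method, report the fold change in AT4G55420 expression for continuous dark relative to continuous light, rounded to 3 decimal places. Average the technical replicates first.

1.558

Mean Ct: AT4G55420 continuous light 28.565; AT4G55420 continuous dark 26.835; ACT2 continuous light 16.915; ACT2 continuous dark 15.825
ΔCt(continuous light) = 28.565 − 16.915 = 11.650
ΔCt(continuous dark) = 26.835 − 15.825 = 11.010
ΔΔCt = 11.010 − 11.650 = -0.640
Fold change = 2^(−(-0.640)) = 2^0.640 = 1.5583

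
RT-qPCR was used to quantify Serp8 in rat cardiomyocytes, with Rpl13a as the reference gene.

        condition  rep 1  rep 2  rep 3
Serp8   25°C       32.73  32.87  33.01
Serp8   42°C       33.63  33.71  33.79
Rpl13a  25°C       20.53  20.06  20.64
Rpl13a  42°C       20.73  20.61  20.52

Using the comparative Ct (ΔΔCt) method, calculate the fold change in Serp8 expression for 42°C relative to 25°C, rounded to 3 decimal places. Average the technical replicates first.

Mean Ct: Serp8 25°C 32.870; Serp8 42°C 33.710; Rpl13a 25°C 20.410; Rpl13a 42°C 20.620
ΔCt(25°C) = 32.870 − 20.410 = 12.460
ΔCt(42°C) = 33.710 − 20.620 = 13.090
ΔΔCt = 13.090 − 12.460 = 0.630
Fold change = 2^(−0.630) = 0.6462

0.646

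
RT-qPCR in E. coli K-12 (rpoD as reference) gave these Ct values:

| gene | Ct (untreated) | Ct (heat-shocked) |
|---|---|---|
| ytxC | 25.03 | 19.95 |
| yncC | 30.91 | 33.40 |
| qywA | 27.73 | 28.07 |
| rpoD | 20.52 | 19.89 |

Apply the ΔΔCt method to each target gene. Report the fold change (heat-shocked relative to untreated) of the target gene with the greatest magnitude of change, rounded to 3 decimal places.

ytxC: ΔΔCt = (19.95−19.89) − (25.03−20.52) = 0.06 − 4.51 = -4.45; fold change = 2^4.45 = 21.857
yncC: ΔΔCt = (33.40−19.89) − (30.91−20.52) = 13.51 − 10.39 = 3.12; fold change = 2^-3.12 = 0.115
qywA: ΔΔCt = (28.07−19.89) − (27.73−20.52) = 8.18 − 7.21 = 0.97; fold change = 2^-0.97 = 0.511
ytxC has the largest |ΔΔCt| = 4.45.

21.857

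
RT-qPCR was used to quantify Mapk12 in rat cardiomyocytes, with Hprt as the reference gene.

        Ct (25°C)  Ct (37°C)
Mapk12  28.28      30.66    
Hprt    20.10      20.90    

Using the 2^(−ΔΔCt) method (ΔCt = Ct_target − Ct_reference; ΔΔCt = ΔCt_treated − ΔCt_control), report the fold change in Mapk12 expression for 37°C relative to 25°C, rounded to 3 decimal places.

0.334

ΔCt(25°C) = 28.280 − 20.100 = 8.180
ΔCt(37°C) = 30.660 − 20.900 = 9.760
ΔΔCt = 9.760 − 8.180 = 1.580
Fold change = 2^(−1.580) = 0.3345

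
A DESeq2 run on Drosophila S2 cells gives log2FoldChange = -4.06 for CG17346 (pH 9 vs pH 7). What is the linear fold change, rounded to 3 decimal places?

0.060

Fold change = 2^(-4.06) = 0.0600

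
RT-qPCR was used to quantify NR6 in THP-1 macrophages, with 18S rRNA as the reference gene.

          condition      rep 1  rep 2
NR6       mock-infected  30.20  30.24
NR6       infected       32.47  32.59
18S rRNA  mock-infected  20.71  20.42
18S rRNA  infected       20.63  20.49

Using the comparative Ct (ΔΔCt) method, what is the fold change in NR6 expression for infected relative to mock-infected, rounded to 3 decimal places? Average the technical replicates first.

Mean Ct: NR6 mock-infected 30.220; NR6 infected 32.530; 18S rRNA mock-infected 20.565; 18S rRNA infected 20.560
ΔCt(mock-infected) = 30.220 − 20.565 = 9.655
ΔCt(infected) = 32.530 − 20.560 = 11.970
ΔΔCt = 11.970 − 9.655 = 2.315
Fold change = 2^(−2.315) = 0.2010

0.201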